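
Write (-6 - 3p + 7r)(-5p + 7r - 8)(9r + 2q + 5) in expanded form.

(-6 - 3p + 7r)(-5p + 7r - 8)(9r + 2q + 5)
= (30p - 42r + 48 + 15p^2 - 21pr + 24p - 35pr + 49r^2 - 56r)(9r + 2q + 5)    [distributive law]
= (54p - 98r + 48 + 15p^2 - 56pr + 49r^2)(9r + 2q + 5)    [combine like terms]
= 486pr + 108pq + 270p - 882r^2 - 196qr - 490r + 432r + 96q + 240 + 135p^2r + 30p^2q + 75p^2 - 504pr^2 - 112pqr - 280pr + 441r^3 + 98qr^2 + 245r^2    [distributive law]
= 206pr + 108pq + 270p - 637r^2 - 196qr - 58r + 96q + 240 + 135p^2r + 30p^2q + 75p^2 - 504pr^2 - 112pqr + 441r^3 + 98qr^2    [combine like terms]

206pr + 108pq + 270p - 637r^2 - 196qr - 58r + 96q + 240 + 135p^2r + 30p^2q + 75p^2 - 504pr^2 - 112pqr + 441r^3 + 98qr^2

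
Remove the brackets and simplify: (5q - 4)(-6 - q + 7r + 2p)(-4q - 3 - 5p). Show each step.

(5q - 4)(-6 - q + 7r + 2p)(-4q - 3 - 5p)
= (-30q - 5q² + 35qr + 10pq + 24 + 4q - 28r - 8p)(-4q - 3 - 5p)    [distributive law]
= (-26q - 5q² + 35qr + 10pq + 24 - 28r - 8p)(-4q - 3 - 5p)    [combine like terms]
= 104q² + 78q + 130pq + 20q³ + 15q² + 25pq² - 140q²r - 105qr - 175pqr - 40pq² - 30pq - 50p²q - 96q - 72 - 120p + 112qr + 84r + 140pr + 32pq + 24p + 40p²    [distributive law]
= 119q² - 18q + 132pq + 20q³ - 15pq² - 140q²r + 7qr - 175pqr - 50p²q - 72 - 96p + 84r + 140pr + 40p²    [combine like terms]

119q² - 18q + 132pq + 20q³ - 15pq² - 140q²r + 7qr - 175pqr - 50p²q - 72 - 96p + 84r + 140pr + 40p²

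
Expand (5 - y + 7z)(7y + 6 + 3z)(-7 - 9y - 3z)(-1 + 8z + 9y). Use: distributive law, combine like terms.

-1417y - 7263yz - 4045y² - 9601y²z - 1971y³ - 9911yz² + 210 - 1191z - 3594z² - 2481z³ - 3033y³z + 567y⁴ - 6087y²z² - 3183yz³ - 504z⁴

(5 - y + 7z)(7y + 6 + 3z)(-7 - 9y - 3z)(-1 + 8z + 9y)
= (35y + 30 + 15z - 7y² - 6y - 3yz + 49yz + 42z + 21z²)(-7 - 9y - 3z)(-1 + 8z + 9y)    [distributive law]
= (29y + 30 + 57z - 7y² + 46yz + 21z²)(-7 - 9y - 3z)(-1 + 8z + 9y)    [combine like terms]
= (-203y - 261y² - 87yz - 210 - 270y - 90z - 399z - 513yz - 171z² + 49y² + 63y³ + 21y²z - 322yz - 414y²z - 138yz² - 147z² - 189yz² - 63z³)(-1 + 8z + 9y)    [distributive law]
= (-473y - 212y² - 922yz - 210 - 489z - 318z² + 63y³ - 393y²z - 327yz² - 63z³)(-1 + 8z + 9y)    [combine like terms]
= 473y - 3784yz - 4257y² + 212y² - 1696y²z - 1908y³ + 922yz - 7376yz² - 8298y²z + 210 - 1680z - 1890y + 489z - 3912z² - 4401yz + 318z² - 2544z³ - 2862yz² - 63y³ + 504y³z + 567y⁴ + 393y²z - 3144y²z² - 3537y³z + 327yz² - 2616yz³ - 2943y²z² + 63z³ - 504z⁴ - 567yz³    [distributive law]
= -1417y - 7263yz - 4045y² - 9601y²z - 1971y³ - 9911yz² + 210 - 1191z - 3594z² - 2481z³ - 3033y³z + 567y⁴ - 6087y²z² - 3183yz³ - 504z⁴    [combine like terms]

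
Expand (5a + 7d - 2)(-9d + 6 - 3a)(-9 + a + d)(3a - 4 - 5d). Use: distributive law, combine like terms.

(5a + 7d - 2)(-9d + 6 - 3a)(-9 + a + d)(3a - 4 - 5d)
= (-45ad + 30a - 15a^2 - 63d^2 + 42d - 21ad + 18d - 12 + 6a)(-9 + a + d)(3a - 4 - 5d)    [distributive law]
= (-66ad + 36a - 15a^2 - 63d^2 + 60d - 12)(-9 + a + d)(3a - 4 - 5d)    [combine like terms]
= (594ad - 66a^2d - 66ad^2 - 324a + 36a^2 + 36ad + 135a^2 - 15a^3 - 15a^2d + 567d^2 - 63ad^2 - 63d^3 - 540d + 60ad + 60d^2 + 108 - 12a - 12d)(3a - 4 - 5d)    [distributive law]
= (690ad - 81a^2d - 129ad^2 - 336a + 171a^2 - 15a^3 + 627d^2 - 63d^3 - 552d + 108)(3a - 4 - 5d)    [combine like terms]
= 2070a^2d - 2760ad - 3450ad^2 - 243a^3d + 324a^2d + 405a^2d^2 - 387a^2d^2 + 516ad^2 + 645ad^3 - 1008a^2 + 1344a + 1680ad + 513a^3 - 684a^2 - 855a^2d - 45a^4 + 60a^3 + 75a^3d + 1881ad^2 - 2508d^2 - 3135d^3 - 189ad^3 + 252d^3 + 315d^4 - 1656ad + 2208d + 2760d^2 + 324a - 432 - 540d    [distributive law]
= 1539a^2d - 2736ad - 1053ad^2 - 168a^3d + 18a^2d^2 + 456ad^3 - 1692a^2 + 1668a + 573a^3 - 45a^4 + 252d^2 - 2883d^3 + 315d^4 + 1668d - 432    [combine like terms]

1539a^2d - 2736ad - 1053ad^2 - 168a^3d + 18a^2d^2 + 456ad^3 - 1692a^2 + 1668a + 573a^3 - 45a^4 + 252d^2 - 2883d^3 + 315d^4 + 1668d - 432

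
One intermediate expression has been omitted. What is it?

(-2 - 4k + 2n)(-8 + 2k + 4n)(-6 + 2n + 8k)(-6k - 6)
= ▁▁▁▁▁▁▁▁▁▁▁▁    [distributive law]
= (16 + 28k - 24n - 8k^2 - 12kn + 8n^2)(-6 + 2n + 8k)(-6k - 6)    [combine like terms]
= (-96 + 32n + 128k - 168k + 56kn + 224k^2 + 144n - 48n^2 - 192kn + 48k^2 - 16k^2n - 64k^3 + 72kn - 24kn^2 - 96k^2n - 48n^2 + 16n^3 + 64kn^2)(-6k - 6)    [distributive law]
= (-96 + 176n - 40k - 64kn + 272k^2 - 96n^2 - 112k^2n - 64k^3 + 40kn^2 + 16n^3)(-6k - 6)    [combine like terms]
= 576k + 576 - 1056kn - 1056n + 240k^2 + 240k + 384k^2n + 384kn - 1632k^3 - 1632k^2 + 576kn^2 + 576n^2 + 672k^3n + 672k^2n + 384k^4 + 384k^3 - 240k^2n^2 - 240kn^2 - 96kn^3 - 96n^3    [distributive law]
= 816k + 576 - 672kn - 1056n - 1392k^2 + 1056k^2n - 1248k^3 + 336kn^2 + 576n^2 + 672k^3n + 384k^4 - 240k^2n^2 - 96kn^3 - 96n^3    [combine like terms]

Applying distributive law to the line above:

(16 - 4k - 8n + 32k - 8k^2 - 16kn - 16n + 4kn + 8n^2)(-6 + 2n + 8k)(-6k - 6)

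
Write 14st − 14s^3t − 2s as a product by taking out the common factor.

14st − 14s^3t − 2s
= 2(7st − 7s^3t − s)    [factor out 2]
= 2s(7t − 7s^2t − 1)    [factor out s]

2s(7t − 7s^2t − 1)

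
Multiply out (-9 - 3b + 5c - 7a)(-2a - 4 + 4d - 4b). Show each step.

(-9 - 3b + 5c - 7a)(-2a - 4 + 4d - 4b)
= 18a + 36 - 36d + 36b + 6ab + 12b - 12bd + 12b^2 - 10ac - 20c + 20cd - 20bc + 14a^2 + 28a - 28ad + 28ab    [distributive law]
= 46a + 36 - 36d + 48b + 34ab - 12bd + 12b^2 - 10ac - 20c + 20cd - 20bc + 14a^2 - 28ad    [combine like terms]

46a + 36 - 36d + 48b + 34ab - 12bd + 12b^2 - 10ac - 20c + 20cd - 20bc + 14a^2 - 28ad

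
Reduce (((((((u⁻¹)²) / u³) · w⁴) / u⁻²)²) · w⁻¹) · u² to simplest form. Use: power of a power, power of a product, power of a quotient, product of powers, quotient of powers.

(((((((u⁻¹)²) / u³) · w⁴) / u⁻²)²) · w⁻¹) · u²
= (((((((u⁻¹)²) / u³) · w⁴)²) / ((u⁻²)²)) · w⁻¹) · u²    [power of a quotient]
= (((((((u⁻¹)²) / u³)²) · ((w⁴)²)) / ((u⁻²)²)) · w⁻¹) · u²    [power of a product]
= (((((((u⁻¹)²)²) / ((u³)²)) · ((w⁴)²)) / ((u⁻²)²)) · w⁻¹) · u²    [power of a quotient]
= ((((((u⁻¹)⁴) / ((u³)²)) · ((w⁴)²)) / ((u⁻²)²)) · w⁻¹) · u²    [power of a power]
= ((((u⁻⁴ / ((u³)²)) · ((w⁴)²)) / ((u⁻²)²)) · w⁻¹) · u²    [power of a power]
= ((((u⁻⁴ / u⁶) · ((w⁴)²)) / ((u⁻²)²)) · w⁻¹) · u²    [power of a power]
= (((u⁻¹⁰ · ((w⁴)²)) / ((u⁻²)²)) · w⁻¹) · u²    [quotient of powers]
= (((u⁻¹⁰ · w⁸) / ((u⁻²)²)) · w⁻¹) · u²    [power of a power]
= (((u⁻¹⁰ · w⁸) / u⁻⁴) · w⁻¹) · u²    [power of a power]
= u⁻⁴w⁷    [quotient of powers; product of powers]

u⁻⁴w⁷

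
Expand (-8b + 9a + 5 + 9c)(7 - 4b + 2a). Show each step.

(-8b + 9a + 5 + 9c)(7 - 4b + 2a)
= -56b + 32b² - 16ab + 63a - 36ab + 18a² + 35 - 20b + 10a + 63c - 36bc + 18ac    [distributive law]
= -76b + 32b² - 52ab + 73a + 18a² + 35 + 63c - 36bc + 18ac    [combine like terms]

-76b + 32b² - 52ab + 73a + 18a² + 35 + 63c - 36bc + 18ac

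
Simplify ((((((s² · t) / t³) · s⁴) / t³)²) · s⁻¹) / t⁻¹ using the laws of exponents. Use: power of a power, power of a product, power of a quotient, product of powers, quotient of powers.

((((((s² · t) / t³) · s⁴) / t³)²) · s⁻¹) / t⁻¹
= ((((((s² · t) / t³) · s⁴)²) / ((t³)²)) · s⁻¹) / t⁻¹    [power of a quotient]
= ((((((s² · t) / t³)²) · ((s⁴)²)) / ((t³)²)) · s⁻¹) / t⁻¹    [power of a product]
= ((((((s² · t)²) / ((t³)²)) · ((s⁴)²)) / ((t³)²)) · s⁻¹) / t⁻¹    [power of a quotient]
= (((((((s²)²) · (t²)) / ((t³)²)) · ((s⁴)²)) / ((t³)²)) · s⁻¹) / t⁻¹    [power of a product]
= (((((s⁴ · (t²)) / ((t³)²)) · ((s⁴)²)) / ((t³)²)) · s⁻¹) / t⁻¹    [power of a power]
= (((((s⁴ · t²) / t⁶) · ((s⁴)²)) / ((t³)²)) · s⁻¹) / t⁻¹    [power of a power]
= (((((s⁴ · t²) / t⁶) · s⁸) / ((t³)²)) · s⁻¹) / t⁻¹    [power of a power]
= (((((s⁴ · t²) / t⁶) · s⁸) / t⁶) · s⁻¹) / t⁻¹    [power of a power]
= s¹¹t⁻⁹    [quotient of powers; product of powers]

s¹¹t⁻⁹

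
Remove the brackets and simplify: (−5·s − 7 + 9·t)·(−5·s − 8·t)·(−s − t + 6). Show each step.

−25·s^3 − 20·s^2·t + 115·s^2 + 77·s·t^2 − 121·s·t + 210·s − 488·t^2 + 336·t + 72·t^3

(−5·s − 7 + 9·t)·(−5·s − 8·t)·(−s − t + 6)
= (25·s^2 + 40·s·t + 35·s + 56·t − 45·s·t − 72·t^2)·(−s − t + 6)    [distributive law]
= (25·s^2 − 5·s·t + 35·s + 56·t − 72·t^2)·(−s − t + 6)    [combine like terms]
= −25·s^3 − 25·s^2·t + 150·s^2 + 5·s^2·t + 5·s·t^2 − 30·s·t − 35·s^2 − 35·s·t + 210·s − 56·s·t − 56·t^2 + 336·t + 72·s·t^2 + 72·t^3 − 432·t^2    [distributive law]
= −25·s^3 − 20·s^2·t + 115·s^2 + 77·s·t^2 − 121·s·t + 210·s − 488·t^2 + 336·t + 72·t^3    [combine like terms]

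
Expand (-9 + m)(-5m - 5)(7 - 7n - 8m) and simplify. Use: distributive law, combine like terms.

-80m - 280mn - 355m^2 + 315 - 315n + 35m^2n + 40m^3

(-9 + m)(-5m - 5)(7 - 7n - 8m)
= (45m + 45 - 5m^2 - 5m)(7 - 7n - 8m)    [distributive law]
= (40m + 45 - 5m^2)(7 - 7n - 8m)    [combine like terms]
= 280m - 280mn - 320m^2 + 315 - 315n - 360m - 35m^2 + 35m^2n + 40m^3    [distributive law]
= -80m - 280mn - 355m^2 + 315 - 315n + 35m^2n + 40m^3    [combine like terms]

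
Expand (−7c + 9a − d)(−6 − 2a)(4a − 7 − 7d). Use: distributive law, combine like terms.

(−7c + 9a − d)(−6 − 2a)(4a − 7 − 7d)
= (42c + 14ac − 54a − 18a^2 + 6d + 2ad)(4a − 7 − 7d)    [distributive law]
= 168ac − 294c − 294cd + 56a^2c − 98ac − 98acd − 216a^2 + 378a + 378ad − 72a^3 + 126a^2 + 126a^2d + 24ad − 42d − 42d^2 + 8a^2d − 14ad − 14ad^2    [distributive law]
= 70ac − 294c − 294cd + 56a^2c − 98acd − 90a^2 + 378a + 388ad − 72a^3 + 134a^2d − 42d − 42d^2 − 14ad^2    [combine like terms]

70ac − 294c − 294cd + 56a^2c − 98acd − 90a^2 + 378a + 388ad − 72a^3 + 134a^2d − 42d − 42d^2 − 14ad^2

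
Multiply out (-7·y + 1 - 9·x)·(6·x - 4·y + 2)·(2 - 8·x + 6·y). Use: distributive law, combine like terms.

60·x·y - 276·x²·y - 260·x·y² - 52·y² + 168·y³ - 24·y - 40·x - 12·x² + 4 + 432·x³

(-7·y + 1 - 9·x)·(6·x - 4·y + 2)·(2 - 8·x + 6·y)
= (-42·x·y + 28·y² - 14·y + 6·x - 4·y + 2 - 54·x² + 36·x·y - 18·x)·(2 - 8·x + 6·y)    [distributive law]
= (-6·x·y + 28·y² - 18·y - 12·x + 2 - 54·x²)·(2 - 8·x + 6·y)    [combine like terms]
= -12·x·y + 48·x²·y - 36·x·y² + 56·y² - 224·x·y² + 168·y³ - 36·y + 144·x·y - 108·y² - 24·x + 96·x² - 72·x·y + 4 - 16·x + 12·y - 108·x² + 432·x³ - 324·x²·y    [distributive law]
= 60·x·y - 276·x²·y - 260·x·y² - 52·y² + 168·y³ - 24·y - 40·x - 12·x² + 4 + 432·x³    [combine like terms]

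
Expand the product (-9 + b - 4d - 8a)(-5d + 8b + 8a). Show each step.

45d - 72b - 72a - 37bd + 8b^2 - 56ab + 20d^2 + 8ad - 64a^2

(-9 + b - 4d - 8a)(-5d + 8b + 8a)
= 45d - 72b - 72a - 5bd + 8b^2 + 8ab + 20d^2 - 32bd - 32ad + 40ad - 64ab - 64a^2    [distributive law]
= 45d - 72b - 72a - 37bd + 8b^2 - 56ab + 20d^2 + 8ad - 64a^2    [combine like terms]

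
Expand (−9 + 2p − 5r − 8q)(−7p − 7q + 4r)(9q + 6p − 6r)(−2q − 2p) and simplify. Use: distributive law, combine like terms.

(−9 + 2p − 5r − 8q)(−7p − 7q + 4r)(9q + 6p − 6r)(−2q − 2p)
= (63p + 63q − 36r − 14p^2 − 14pq + 8pr + 35pr + 35qr − 20r^2 + 56pq + 56q^2 − 32qr)(9q + 6p − 6r)(−2q − 2p)    [distributive law]
= (63p + 63q − 36r − 14p^2 + 42pq + 43pr + 3qr − 20r^2 + 56q^2)(9q + 6p − 6r)(−2q − 2p)    [combine like terms]
= (567pq + 378p^2 − 378pr + 567q^2 + 378pq − 378qr − 324qr − 216pr + 216r^2 − 126p^2q − 84p^3 + 84p^2r + 378pq^2 + 252p^2q − 252pqr + 387pqr + 258p^2r − 258pr^2 + 27q^2r + 18pqr − 18qr^2 − 180qr^2 − 120pr^2 + 120r^3 + 504q^3 + 336pq^2 − 336q^2r)(−2q − 2p)    [distributive law]
= (945pq + 378p^2 − 594pr + 567q^2 − 702qr + 216r^2 + 126p^2q − 84p^3 + 342p^2r + 714pq^2 + 153pqr − 378pr^2 − 309q^2r − 198qr^2 + 120r^3 + 504q^3)(−2q − 2p)    [combine like terms]
= −1890pq^2 − 1890p^2q − 756p^2q − 756p^3 + 1188pqr + 1188p^2r − 1134q^3 − 1134pq^2 + 1404q^2r + 1404pqr − 432qr^2 − 432pr^2 − 252p^2q^2 − 252p^3q + 168p^3q + 168p^4 − 684p^2qr − 684p^3r − 1428pq^3 − 1428p^2q^2 − 306pq^2r − 306p^2qr + 756pqr^2 + 756p^2r^2 + 618q^3r + 618pq^2r + 396q^2r^2 + 396pqr^2 − 240qr^3 − 240pr^3 − 1008q^4 − 1008pq^3    [distributive law]
= −3024pq^2 − 2646p^2q − 756p^3 + 2592pqr + 1188p^2r − 1134q^3 + 1404q^2r − 432qr^2 − 432pr^2 − 1680p^2q^2 − 84p^3q + 168p^4 − 990p^2qr − 684p^3r − 2436pq^3 + 312pq^2r + 1152pqr^2 + 756p^2r^2 + 618q^3r + 396q^2r^2 − 240qr^3 − 240pr^3 − 1008q^4    [combine like terms]

−3024pq^2 − 2646p^2q − 756p^3 + 2592pqr + 1188p^2r − 1134q^3 + 1404q^2r − 432qr^2 − 432pr^2 − 1680p^2q^2 − 84p^3q + 168p^4 − 990p^2qr − 684p^3r − 2436pq^3 + 312pq^2r + 1152pqr^2 + 756p^2r^2 + 618q^3r + 396q^2r^2 − 240qr^3 − 240pr^3 − 1008q^4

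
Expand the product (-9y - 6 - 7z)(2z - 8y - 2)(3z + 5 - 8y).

(-9y - 6 - 7z)(2z - 8y - 2)(3z + 5 - 8y)
= (-18yz + 72y^2 + 18y - 12z + 48y + 12 - 14z^2 + 56yz + 14z)(3z + 5 - 8y)    [distributive law]
= (38yz + 72y^2 + 66y + 2z + 12 - 14z^2)(3z + 5 - 8y)    [combine like terms]
= 114yz^2 + 190yz - 304y^2z + 216y^2z + 360y^2 - 576y^3 + 198yz + 330y - 528y^2 + 6z^2 + 10z - 16yz + 36z + 60 - 96y - 42z^3 - 70z^2 + 112yz^2    [distributive law]
= 226yz^2 + 372yz - 88y^2z - 168y^2 - 576y^3 + 234y - 64z^2 + 46z + 60 - 42z^3    [combine like terms]

226yz^2 + 372yz - 88y^2z - 168y^2 - 576y^3 + 234y - 64z^2 + 46z + 60 - 42z^3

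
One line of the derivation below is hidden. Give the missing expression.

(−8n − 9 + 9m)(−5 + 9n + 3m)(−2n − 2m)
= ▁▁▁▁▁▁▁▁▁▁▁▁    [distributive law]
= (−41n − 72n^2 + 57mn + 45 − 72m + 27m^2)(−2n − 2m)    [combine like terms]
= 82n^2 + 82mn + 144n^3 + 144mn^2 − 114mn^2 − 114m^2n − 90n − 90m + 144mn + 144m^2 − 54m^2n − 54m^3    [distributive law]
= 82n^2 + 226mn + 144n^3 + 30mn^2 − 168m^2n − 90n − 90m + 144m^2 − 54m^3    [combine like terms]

After distributive law, the bracketed line is:

(40n − 72n^2 − 24mn + 45 − 81n − 27m − 45m + 81mn + 27m^2)(−2n − 2m)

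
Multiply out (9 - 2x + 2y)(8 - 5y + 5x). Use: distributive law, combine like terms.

(9 - 2x + 2y)(8 - 5y + 5x)
= 72 - 45y + 45x - 16x + 10xy - 10x² + 16y - 10y² + 10xy    [distributive law]
= 72 - 29y + 29x + 20xy - 10x² - 10y²    [combine like terms]

72 - 29y + 29x + 20xy - 10x² - 10y²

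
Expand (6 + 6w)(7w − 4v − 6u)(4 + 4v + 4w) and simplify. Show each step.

(6 + 6w)(7w − 4v − 6u)(4 + 4v + 4w)
= (42w − 24v − 36u + 42w² − 24vw − 36uw)(4 + 4v + 4w)    [distributive law]
= 168w + 168vw + 168w² − 96v − 96v² − 96vw − 144u − 144uv − 144uw + 168w² + 168vw² + 168w³ − 96vw − 96v²w − 96vw² − 144uw − 144uvw − 144uw²    [distributive law]
= 168w − 24vw + 336w² − 96v − 96v² − 144u − 144uv − 288uw + 72vw² + 168w³ − 96v²w − 144uvw − 144uw²    [combine like terms]

168w − 24vw + 336w² − 96v − 96v² − 144u − 144uv − 288uw + 72vw² + 168w³ − 96v²w − 144uvw − 144uw²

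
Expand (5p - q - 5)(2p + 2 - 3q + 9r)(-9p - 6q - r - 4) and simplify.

-90p^3 + 93p^2q - 415p^2r - 40p^2 + 75pq^2 - 172pqr - 49pq - 45pr^2 + 225pr - 90q^2 + 293qr + 8q - 18q^3 + 51q^2r + 9qr^2 + 90p + 190r + 40 + 45r^2

(5p - q - 5)(2p + 2 - 3q + 9r)(-9p - 6q - r - 4)
= (10p^2 + 10p - 15pq + 45pr - 2pq - 2q + 3q^2 - 9qr - 10p - 10 + 15q - 45r)(-9p - 6q - r - 4)    [distributive law]
= (10p^2 - 17pq + 45pr + 13q + 3q^2 - 9qr - 10 - 45r)(-9p - 6q - r - 4)    [combine like terms]
= -90p^3 - 60p^2q - 10p^2r - 40p^2 + 153p^2q + 102pq^2 + 17pqr + 68pq - 405p^2r - 270pqr - 45pr^2 - 180pr - 117pq - 78q^2 - 13qr - 52q - 27pq^2 - 18q^3 - 3q^2r - 12q^2 + 81pqr + 54q^2r + 9qr^2 + 36qr + 90p + 60q + 10r + 40 + 405pr + 270qr + 45r^2 + 180r    [distributive law]
= -90p^3 + 93p^2q - 415p^2r - 40p^2 + 75pq^2 - 172pqr - 49pq - 45pr^2 + 225pr - 90q^2 + 293qr + 8q - 18q^3 + 51q^2r + 9qr^2 + 90p + 190r + 40 + 45r^2    [combine like terms]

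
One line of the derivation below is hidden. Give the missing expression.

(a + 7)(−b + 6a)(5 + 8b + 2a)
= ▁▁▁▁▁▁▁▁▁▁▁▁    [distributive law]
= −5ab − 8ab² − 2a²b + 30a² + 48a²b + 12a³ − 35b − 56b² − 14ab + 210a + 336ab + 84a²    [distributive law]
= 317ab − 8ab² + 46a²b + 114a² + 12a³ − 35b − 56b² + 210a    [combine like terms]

After distributive law, the bracketed line is:

(−ab + 6a² − 7b + 42a)(5 + 8b + 2a)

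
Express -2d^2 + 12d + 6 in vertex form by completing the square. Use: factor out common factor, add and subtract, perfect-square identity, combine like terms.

-2(d - 3)^2 + 24

-2d^2 + 12d + 6
= -2(d^2 - 6d) + 6    [factor out -2 from the d-terms]
= -2(d^2 - 6d + 9 - 9) + 6    [add and subtract 9 inside the bracket]
= -2(d - 3)^2 + 18 + 6    [perfect-square identity]
= -2(d - 3)^2 + 24    [combine constants]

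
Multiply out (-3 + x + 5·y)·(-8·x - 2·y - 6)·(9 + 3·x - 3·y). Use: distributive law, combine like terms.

(-3 + x + 5·y)·(-8·x - 2·y - 6)·(9 + 3·x - 3·y)
= (24·x + 6·y + 18 - 8·x^2 - 2·x·y - 6·x - 40·x·y - 10·y^2 - 30·y)·(9 + 3·x - 3·y)    [distributive law]
= (18·x - 24·y + 18 - 8·x^2 - 42·x·y - 10·y^2)·(9 + 3·x - 3·y)    [combine like terms]
= 162·x + 54·x^2 - 54·x·y - 216·y - 72·x·y + 72·y^2 + 162 + 54·x - 54·y - 72·x^2 - 24·x^3 + 24·x^2·y - 378·x·y - 126·x^2·y + 126·x·y^2 - 90·y^2 - 30·x·y^2 + 30·y^3    [distributive law]
= 216·x - 18·x^2 - 504·x·y - 270·y - 18·y^2 + 162 - 24·x^3 - 102·x^2·y + 96·x·y^2 + 30·y^3    [combine like terms]

216·x - 18·x^2 - 504·x·y - 270·y - 18·y^2 + 162 - 24·x^3 - 102·x^2·y + 96·x·y^2 + 30·y^3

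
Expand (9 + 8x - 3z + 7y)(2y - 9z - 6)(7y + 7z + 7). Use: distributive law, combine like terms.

-70y^2 - 1092yz - 546y - 252z^2 - 819z - 378 + 112xy^2 - 392xyz - 224xy - 504xz^2 - 840xz - 336x - 385y^2z - 294yz^2 + 189z^3 + 98y^3

(9 + 8x - 3z + 7y)(2y - 9z - 6)(7y + 7z + 7)
= (18y - 81z - 54 + 16xy - 72xz - 48x - 6yz + 27z^2 + 18z + 14y^2 - 63yz - 42y)(7y + 7z + 7)    [distributive law]
= (-24y - 63z - 54 + 16xy - 72xz - 48x - 69yz + 27z^2 + 14y^2)(7y + 7z + 7)    [combine like terms]
= -168y^2 - 168yz - 168y - 441yz - 441z^2 - 441z - 378y - 378z - 378 + 112xy^2 + 112xyz + 112xy - 504xyz - 504xz^2 - 504xz - 336xy - 336xz - 336x - 483y^2z - 483yz^2 - 483yz + 189yz^2 + 189z^3 + 189z^2 + 98y^3 + 98y^2z + 98y^2    [distributive law]
= -70y^2 - 1092yz - 546y - 252z^2 - 819z - 378 + 112xy^2 - 392xyz - 224xy - 504xz^2 - 840xz - 336x - 385y^2z - 294yz^2 + 189z^3 + 98y^3    [combine like terms]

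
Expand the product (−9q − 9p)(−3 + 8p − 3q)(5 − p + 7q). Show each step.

(−9q − 9p)(−3 + 8p − 3q)(5 − p + 7q)
= (27q − 72pq + 27q² + 27p − 72p² + 27pq)(5 − p + 7q)    [distributive law]
= (27q − 45pq + 27q² + 27p − 72p²)(5 − p + 7q)    [combine like terms]
= 135q − 27pq + 189q² − 225pq + 45p²q − 315pq² + 135q² − 27pq² + 189q³ + 135p − 27p² + 189pq − 360p² + 72p³ − 504p²q    [distributive law]
= 135q − 63pq + 324q² − 459p²q − 342pq² + 189q³ + 135p − 387p² + 72p³    [combine like terms]

135q − 63pq + 324q² − 459p²q − 342pq² + 189q³ + 135p − 387p² + 72p³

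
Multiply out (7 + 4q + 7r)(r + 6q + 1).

(7 + 4q + 7r)(r + 6q + 1)
= 7r + 42q + 7 + 4qr + 24q^2 + 4q + 7r^2 + 42qr + 7r    [distributive law]
= 14r + 46q + 7 + 46qr + 24q^2 + 7r^2    [combine like terms]

14r + 46q + 7 + 46qr + 24q^2 + 7r^2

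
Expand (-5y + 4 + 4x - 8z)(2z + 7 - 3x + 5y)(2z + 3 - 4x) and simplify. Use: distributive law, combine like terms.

-100yz^2 - 180yz + 270xyz - 45y + 165xy - 140x^2y - 50y^2z - 75y^2 + 100xy^2 - 144z^2 - 88z + 320xz + 84 - 64x - 100x^2 + 128xz^2 - 152x^2z + 48x^3 - 32z^3

(-5y + 4 + 4x - 8z)(2z + 7 - 3x + 5y)(2z + 3 - 4x)
= (-10yz - 35y + 15xy - 25y^2 + 8z + 28 - 12x + 20y + 8xz + 28x - 12x^2 + 20xy - 16z^2 - 56z + 24xz - 40yz)(2z + 3 - 4x)    [distributive law]
= (-50yz - 15y + 35xy - 25y^2 - 48z + 28 + 16x + 32xz - 12x^2 - 16z^2)(2z + 3 - 4x)    [combine like terms]
= -100yz^2 - 150yz + 200xyz - 30yz - 45y + 60xy + 70xyz + 105xy - 140x^2y - 50y^2z - 75y^2 + 100xy^2 - 96z^2 - 144z + 192xz + 56z + 84 - 112x + 32xz + 48x - 64x^2 + 64xz^2 + 96xz - 128x^2z - 24x^2z - 36x^2 + 48x^3 - 32z^3 - 48z^2 + 64xz^2    [distributive law]
= -100yz^2 - 180yz + 270xyz - 45y + 165xy - 140x^2y - 50y^2z - 75y^2 + 100xy^2 - 144z^2 - 88z + 320xz + 84 - 64x - 100x^2 + 128xz^2 - 152x^2z + 48x^3 - 32z^3    [combine like terms]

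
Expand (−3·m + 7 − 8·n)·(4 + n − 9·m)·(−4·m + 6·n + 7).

(−3·m + 7 − 8·n)·(4 + n − 9·m)·(−4·m + 6·n + 7)
= (−12·m − 3·m·n + 27·m^2 + 28 + 7·n − 63·m − 32·n − 8·n^2 + 72·m·n)·(−4·m + 6·n + 7)    [distributive law]
= (−75·m + 69·m·n + 27·m^2 + 28 − 25·n − 8·n^2)·(−4·m + 6·n + 7)    [combine like terms]
= 300·m^2 − 450·m·n − 525·m − 276·m^2·n + 414·m·n^2 + 483·m·n − 108·m^3 + 162·m^2·n + 189·m^2 − 112·m + 168·n + 196 + 100·m·n − 150·n^2 − 175·n + 32·m·n^2 − 48·n^3 − 56·n^2    [distributive law]
= 489·m^2 + 133·m·n − 637·m − 114·m^2·n + 446·m·n^2 − 108·m^3 − 7·n + 196 − 206·n^2 − 48·n^3    [combine like terms]

489·m^2 + 133·m·n − 637·m − 114·m^2·n + 446·m·n^2 − 108·m^3 − 7·n + 196 − 206·n^2 − 48·n^3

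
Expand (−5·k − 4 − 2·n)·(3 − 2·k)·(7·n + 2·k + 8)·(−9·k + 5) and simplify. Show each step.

(−5·k − 4 − 2·n)·(3 − 2·k)·(7·n + 2·k + 8)·(−9·k + 5)
= (−15·k + 10·k^2 − 12 + 8·k − 6·n + 4·k·n)·(7·n + 2·k + 8)·(−9·k + 5)    [distributive law]
= (−7·k + 10·k^2 − 12 − 6·n + 4·k·n)·(7·n + 2·k + 8)·(−9·k + 5)    [combine like terms]
= (−49·k·n − 14·k^2 − 56·k + 70·k^2·n + 20·k^3 + 80·k^2 − 84·n − 24·k − 96 − 42·n^2 − 12·k·n − 48·n + 28·k·n^2 + 8·k^2·n + 32·k·n)·(−9·k + 5)    [distributive law]
= (−29·k·n + 66·k^2 − 80·k + 78·k^2·n + 20·k^3 − 132·n − 96 − 42·n^2 + 28·k·n^2)·(−9·k + 5)    [combine like terms]
= 261·k^2·n − 145·k·n − 594·k^3 + 330·k^2 + 720·k^2 − 400·k − 702·k^3·n + 390·k^2·n − 180·k^4 + 100·k^3 + 1188·k·n − 660·n + 864·k − 480 + 378·k·n^2 − 210·n^2 − 252·k^2·n^2 + 140·k·n^2    [distributive law]
= 651·k^2·n + 1043·k·n − 494·k^3 + 1050·k^2 + 464·k − 702·k^3·n − 180·k^4 − 660·n − 480 + 518·k·n^2 − 210·n^2 − 252·k^2·n^2    [combine like terms]

651·k^2·n + 1043·k·n − 494·k^3 + 1050·k^2 + 464·k − 702·k^3·n − 180·k^4 − 660·n − 480 + 518·k·n^2 − 210·n^2 − 252·k^2·n^2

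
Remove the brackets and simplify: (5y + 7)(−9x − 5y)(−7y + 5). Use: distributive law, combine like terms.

(5y + 7)(−9x − 5y)(−7y + 5)
= (−45xy − 25y^2 − 63x − 35y)(−7y + 5)    [distributive law]
= 315xy^2 − 225xy + 175y^3 − 125y^2 + 441xy − 315x + 245y^2 − 175y    [distributive law]
= 315xy^2 + 216xy + 175y^3 + 120y^2 − 315x − 175y    [combine like terms]

315xy^2 + 216xy + 175y^3 + 120y^2 − 315x − 175y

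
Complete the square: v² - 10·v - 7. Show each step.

(v - 5)² - 32

v² - 10·v - 7
= v² - 10·v + 25 - 25 - 7    [add and subtract 25]
= (v - 5)² - 25 - 7    [perfect-square identity]
= (v - 5)² - 32    [combine constants]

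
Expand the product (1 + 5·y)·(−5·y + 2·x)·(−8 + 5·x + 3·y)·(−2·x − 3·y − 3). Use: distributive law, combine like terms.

265·x·y − 675·y² − 120·y + 18·x²·y + 212·x·y² − 330·y³ + 2·x² + 48·x − 20·x³ + 40·x²·y² + 435·x·y³ + 225·y⁴ − 100·x³·y

(1 + 5·y)·(−5·y + 2·x)·(−8 + 5·x + 3·y)·(−2·x − 3·y − 3)
= (−5·y + 2·x − 25·y² + 10·x·y)·(−8 + 5·x + 3·y)·(−2·x − 3·y − 3)    [distributive law]
= (40·y − 25·x·y − 15·y² − 16·x + 10·x² + 6·x·y + 200·y² − 125·x·y² − 75·y³ − 80·x·y + 50·x²·y + 30·x·y²)·(−2·x − 3·y − 3)    [distributive law]
= (40·y − 99·x·y + 185·y² − 16·x + 10·x² − 95·x·y² − 75·y³ + 50·x²·y)·(−2·x − 3·y − 3)    [combine like terms]
= −80·x·y − 120·y² − 120·y + 198·x²·y + 297·x·y² + 297·x·y − 370·x·y² − 555·y³ − 555·y² + 32·x² + 48·x·y + 48·x − 20·x³ − 30·x²·y − 30·x² + 190·x²·y² + 285·x·y³ + 285·x·y² + 150·x·y³ + 225·y⁴ + 225·y³ − 100·x³·y − 150·x²·y² − 150·x²·y    [distributive law]
= 265·x·y − 675·y² − 120·y + 18·x²·y + 212·x·y² − 330·y³ + 2·x² + 48·x − 20·x³ + 40·x²·y² + 435·x·y³ + 225·y⁴ − 100·x³·y    [combine like terms]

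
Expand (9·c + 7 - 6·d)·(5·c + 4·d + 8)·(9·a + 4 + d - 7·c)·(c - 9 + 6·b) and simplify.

405·a·c^3 - 2682·a·c^2 + 2430·a·b·c^2 + 2266·c^3 + 5157·c^2 - 3414·b·c^2 + 3·c^3·d + 244·c^2·d + 18·b·c^2·d - 315·c^4 - 1890·b·c^3 + 54·a·c^2·d - 666·a·c·d + 324·a·b·c·d - 2463·c·d + 1626·b·c·d + 174·c^2·d^2 - 1682·c·d^2 + 1044·b·c·d^2 - 8163·a·c + 5778·a·b·c - 100·c + 216·b·c + 1620·a·d - 1080·a·b·d + 216·d - 144·b·d + 1044·d^2 - 696·b·d^2 - 4536·a + 3024·a·b - 2016 + 1344·b - 216·a·c·d^2 + 1944·a·d^2 - 1296·a·b·d^2 - 24·c·d^3 + 216·d^3 - 144·b·d^3

(9·c + 7 - 6·d)·(5·c + 4·d + 8)·(9·a + 4 + d - 7·c)·(c - 9 + 6·b)
= (45·c^2 + 36·c·d + 72·c + 35·c + 28·d + 56 - 30·c·d - 24·d^2 - 48·d)·(9·a + 4 + d - 7·c)·(c - 9 + 6·b)    [distributive law]
= (45·c^2 + 6·c·d + 107·c - 20·d + 56 - 24·d^2)·(9·a + 4 + d - 7·c)·(c - 9 + 6·b)    [combine like terms]
= (405·a·c^2 + 180·c^2 + 45·c^2·d - 315·c^3 + 54·a·c·d + 24·c·d + 6·c·d^2 - 42·c^2·d + 963·a·c + 428·c + 107·c·d - 749·c^2 - 180·a·d - 80·d - 20·d^2 + 140·c·d + 504·a + 224 + 56·d - 392·c - 216·a·d^2 - 96·d^2 - 24·d^3 + 168·c·d^2)·(c - 9 + 6·b)    [distributive law]
= (405·a·c^2 - 569·c^2 + 3·c^2·d - 315·c^3 + 54·a·c·d + 271·c·d + 174·c·d^2 + 963·a·c + 36·c - 180·a·d - 24·d - 116·d^2 + 504·a + 224 - 216·a·d^2 - 24·d^3)·(c - 9 + 6·b)    [combine like terms]
= 405·a·c^3 - 3645·a·c^2 + 2430·a·b·c^2 - 569·c^3 + 5121·c^2 - 3414·b·c^2 + 3·c^3·d - 27·c^2·d + 18·b·c^2·d - 315·c^4 + 2835·c^3 - 1890·b·c^3 + 54·a·c^2·d - 486·a·c·d + 324·a·b·c·d + 271·c^2·d - 2439·c·d + 1626·b·c·d + 174·c^2·d^2 - 1566·c·d^2 + 1044·b·c·d^2 + 963·a·c^2 - 8667·a·c + 5778·a·b·c + 36·c^2 - 324·c + 216·b·c - 180·a·c·d + 1620·a·d - 1080·a·b·d - 24·c·d + 216·d - 144·b·d - 116·c·d^2 + 1044·d^2 - 696·b·d^2 + 504·a·c - 4536·a + 3024·a·b + 224·c - 2016 + 1344·b - 216·a·c·d^2 + 1944·a·d^2 - 1296·a·b·d^2 - 24·c·d^3 + 216·d^3 - 144·b·d^3    [distributive law]
= 405·a·c^3 - 2682·a·c^2 + 2430·a·b·c^2 + 2266·c^3 + 5157·c^2 - 3414·b·c^2 + 3·c^3·d + 244·c^2·d + 18·b·c^2·d - 315·c^4 - 1890·b·c^3 + 54·a·c^2·d - 666·a·c·d + 324·a·b·c·d - 2463·c·d + 1626·b·c·d + 174·c^2·d^2 - 1682·c·d^2 + 1044·b·c·d^2 - 8163·a·c + 5778·a·b·c - 100·c + 216·b·c + 1620·a·d - 1080·a·b·d + 216·d - 144·b·d + 1044·d^2 - 696·b·d^2 - 4536·a + 3024·a·b - 2016 + 1344·b - 216·a·c·d^2 + 1944·a·d^2 - 1296·a·b·d^2 - 24·c·d^3 + 216·d^3 - 144·b·d^3    [combine like terms]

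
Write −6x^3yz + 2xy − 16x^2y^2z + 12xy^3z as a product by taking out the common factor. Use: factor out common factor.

−6x^3yz + 2xy − 16x^2y^2z + 12xy^3z
= 2(−3x^3yz + xy − 8x^2y^2z + 6xy^3z)    [factor out 2]
= 2xy(−3x^2z + 1 − 8xyz + 6y^2z)    [factor out xy]

2xy(−3x^2z + 1 − 8xyz + 6y^2z)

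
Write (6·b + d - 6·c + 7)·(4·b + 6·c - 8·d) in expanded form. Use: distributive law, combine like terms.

24·b^2 + 12·b·c - 44·b·d + 54·c·d - 8·d^2 - 36·c^2 + 28·b + 42·c - 56·d

(6·b + d - 6·c + 7)·(4·b + 6·c - 8·d)
= 24·b^2 + 36·b·c - 48·b·d + 4·b·d + 6·c·d - 8·d^2 - 24·b·c - 36·c^2 + 48·c·d + 28·b + 42·c - 56·d    [distributive law]
= 24·b^2 + 12·b·c - 44·b·d + 54·c·d - 8·d^2 - 36·c^2 + 28·b + 42·c - 56·d    [combine like terms]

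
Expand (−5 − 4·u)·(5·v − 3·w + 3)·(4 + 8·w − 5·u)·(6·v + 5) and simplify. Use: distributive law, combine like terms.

(−5 − 4·u)·(5·v − 3·w + 3)·(4 + 8·w − 5·u)·(6·v + 5)
= (−25·v + 15·w − 15 − 20·u·v + 12·u·w − 12·u)·(4 + 8·w − 5·u)·(6·v + 5)    [distributive law]
= (−100·v − 200·v·w + 125·u·v + 60·w + 120·w² − 75·u·w − 60 − 120·w + 75·u − 80·u·v − 160·u·v·w + 100·u²·v + 48·u·w + 96·u·w² − 60·u²·w − 48·u − 96·u·w + 60·u²)·(6·v + 5)    [distributive law]
= (−100·v − 200·v·w + 45·u·v − 60·w + 120·w² − 123·u·w − 60 + 27·u − 160·u·v·w + 100·u²·v + 96·u·w² − 60·u²·w + 60·u²)·(6·v + 5)    [combine like terms]
= −600·v² − 500·v − 1200·v²·w − 1000·v·w + 270·u·v² + 225·u·v − 360·v·w − 300·w + 720·v·w² + 600·w² − 738·u·v·w − 615·u·w − 360·v − 300 + 162·u·v + 135·u − 960·u·v²·w − 800·u·v·w + 600·u²·v² + 500·u²·v + 576·u·v·w² + 480·u·w² − 360·u²·v·w − 300·u²·w + 360·u²·v + 300·u²    [distributive law]
= −600·v² − 860·v − 1200·v²·w − 1360·v·w + 270·u·v² + 387·u·v − 300·w + 720·v·w² + 600·w² − 1538·u·v·w − 615·u·w − 300 + 135·u − 960·u·v²·w + 600·u²·v² + 860·u²·v + 576·u·v·w² + 480·u·w² − 360·u²·v·w − 300·u²·w + 300·u²    [combine like terms]

−600·v² − 860·v − 1200·v²·w − 1360·v·w + 270·u·v² + 387·u·v − 300·w + 720·v·w² + 600·w² − 1538·u·v·w − 615·u·w − 300 + 135·u − 960·u·v²·w + 600·u²·v² + 860·u²·v + 576·u·v·w² + 480·u·w² − 360·u²·v·w − 300·u²·w + 300·u²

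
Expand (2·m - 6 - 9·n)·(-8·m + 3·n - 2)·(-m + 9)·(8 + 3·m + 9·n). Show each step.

(2·m - 6 - 9·n)·(-8·m + 3·n - 2)·(-m + 9)·(8 + 3·m + 9·n)
= (-16·m^2 + 6·m·n - 4·m + 48·m - 18·n + 12 + 72·m·n - 27·n^2 + 18·n)·(-m + 9)·(8 + 3·m + 9·n)    [distributive law]
= (-16·m^2 + 78·m·n + 44·m + 12 - 27·n^2)·(-m + 9)·(8 + 3·m + 9·n)    [combine like terms]
= (16·m^3 - 144·m^2 - 78·m^2·n + 702·m·n - 44·m^2 + 396·m - 12·m + 108 + 27·m·n^2 - 243·n^2)·(8 + 3·m + 9·n)    [distributive law]
= (16·m^3 - 188·m^2 - 78·m^2·n + 702·m·n + 384·m + 108 + 27·m·n^2 - 243·n^2)·(8 + 3·m + 9·n)    [combine like terms]
= 128·m^3 + 48·m^4 + 144·m^3·n - 1504·m^2 - 564·m^3 - 1692·m^2·n - 624·m^2·n - 234·m^3·n - 702·m^2·n^2 + 5616·m·n + 2106·m^2·n + 6318·m·n^2 + 3072·m + 1152·m^2 + 3456·m·n + 864 + 324·m + 972·n + 216·m·n^2 + 81·m^2·n^2 + 243·m·n^3 - 1944·n^2 - 729·m·n^2 - 2187·n^3    [distributive law]
= -436·m^3 + 48·m^4 - 90·m^3·n - 352·m^2 - 210·m^2·n - 621·m^2·n^2 + 9072·m·n + 5805·m·n^2 + 3396·m + 864 + 972·n + 243·m·n^3 - 1944·n^2 - 2187·n^3    [combine like terms]

-436·m^3 + 48·m^4 - 90·m^3·n - 352·m^2 - 210·m^2·n - 621·m^2·n^2 + 9072·m·n + 5805·m·n^2 + 3396·m + 864 + 972·n + 243·m·n^3 - 1944·n^2 - 2187·n^3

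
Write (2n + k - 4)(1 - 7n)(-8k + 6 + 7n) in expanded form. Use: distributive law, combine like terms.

(2n + k - 4)(1 - 7n)(-8k + 6 + 7n)
= (2n - 14n² + k - 7kn - 4 + 28n)(-8k + 6 + 7n)    [distributive law]
= (30n - 14n² + k - 7kn - 4)(-8k + 6 + 7n)    [combine like terms]
= -240kn + 180n + 210n² + 112kn² - 84n² - 98n³ - 8k² + 6k + 7kn + 56k²n - 42kn - 49kn² + 32k - 24 - 28n    [distributive law]
= -275kn + 152n + 126n² + 63kn² - 98n³ - 8k² + 38k + 56k²n - 24    [combine like terms]

-275kn + 152n + 126n² + 63kn² - 98n³ - 8k² + 38k + 56k²n - 24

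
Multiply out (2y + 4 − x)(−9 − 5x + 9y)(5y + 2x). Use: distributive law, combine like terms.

90y^2 − 19xy − 59xy^2 − 13x^2y + 90y^3 − 180y − 72x − 22x^2 + 10x^3

(2y + 4 − x)(−9 − 5x + 9y)(5y + 2x)
= (−18y − 10xy + 18y^2 − 36 − 20x + 36y + 9x + 5x^2 − 9xy)(5y + 2x)    [distributive law]
= (18y − 19xy + 18y^2 − 36 − 11x + 5x^2)(5y + 2x)    [combine like terms]
= 90y^2 + 36xy − 95xy^2 − 38x^2y + 90y^3 + 36xy^2 − 180y − 72x − 55xy − 22x^2 + 25x^2y + 10x^3    [distributive law]
= 90y^2 − 19xy − 59xy^2 − 13x^2y + 90y^3 − 180y − 72x − 22x^2 + 10x^3    [combine like terms]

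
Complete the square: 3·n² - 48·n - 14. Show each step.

3·n² - 48·n - 14
= 3(n² - 16·n) - 14    [factor out 3 from the n-terms]
= 3(n² - 16·n + 64 - 64) - 14    [add and subtract 64 inside the bracket]
= 3(n - 8)² - 192 - 14    [perfect-square identity]
= 3(n - 8)² - 206    [combine constants]

3(n - 8)² - 206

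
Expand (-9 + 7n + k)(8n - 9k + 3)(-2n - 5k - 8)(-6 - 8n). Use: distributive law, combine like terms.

(-9 + 7n + k)(8n - 9k + 3)(-2n - 5k - 8)(-6 - 8n)
= (-72n + 81k - 27 + 56n² - 63kn + 21n + 8kn - 9k² + 3k)(-2n - 5k - 8)(-6 - 8n)    [distributive law]
= (-51n + 84k - 27 + 56n² - 55kn - 9k²)(-2n - 5k - 8)(-6 - 8n)    [combine like terms]
= (102n² + 255kn + 408n - 168kn - 420k² - 672k + 54n + 135k + 216 - 112n³ - 280kn² - 448n² + 110kn² + 275k²n + 440kn + 18k²n + 45k³ + 72k²)(-6 - 8n)    [distributive law]
= (-346n² + 527kn + 462n - 348k² - 537k + 216 - 112n³ - 170kn² + 293k²n + 45k³)(-6 - 8n)    [combine like terms]
= 2076n² + 2768n³ - 3162kn - 4216kn² - 2772n - 3696n² + 2088k² + 2784k²n + 3222k + 4296kn - 1296 - 1728n + 672n³ + 896n⁴ + 1020kn² + 1360kn³ - 1758k²n - 2344k²n² - 270k³ - 360k³n    [distributive law]
= -1620n² + 3440n³ + 1134kn - 3196kn² - 4500n + 2088k² + 1026k²n + 3222k - 1296 + 896n⁴ + 1360kn³ - 2344k²n² - 270k³ - 360k³n    [combine like terms]

-1620n² + 3440n³ + 1134kn - 3196kn² - 4500n + 2088k² + 1026k²n + 3222k - 1296 + 896n⁴ + 1360kn³ - 2344k²n² - 270k³ - 360k³n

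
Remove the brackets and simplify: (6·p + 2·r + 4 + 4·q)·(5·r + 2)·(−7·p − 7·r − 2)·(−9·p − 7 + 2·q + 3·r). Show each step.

1890·p^3·r + 4026·p^2·r + 840·p^2·q·r + 1890·p^2·r^2 + 2716·p·r^2 + 280·p·q·r^2 − 210·p·r^3 + 2880·p·r + 1052·p·q·r + 756·p^3 + 1308·p^2 + 336·p^2·q + 704·p + 376·p·q − 74·r^3 − 560·q·r^3 − 210·r^4 + 1004·r^2 + 316·q·r^2 + 680·r + 416·q·r + 112 + 80·q − 280·p·q^2·r − 280·q^2·r^2 − 192·q^2·r − 112·p·q^2 − 32·q^2

(6·p + 2·r + 4 + 4·q)·(5·r + 2)·(−7·p − 7·r − 2)·(−9·p − 7 + 2·q + 3·r)
= (30·p·r + 12·p + 10·r^2 + 4·r + 20·r + 8 + 20·q·r + 8·q)·(−7·p − 7·r − 2)·(−9·p − 7 + 2·q + 3·r)    [distributive law]
= (30·p·r + 12·p + 10·r^2 + 24·r + 8 + 20·q·r + 8·q)·(−7·p − 7·r − 2)·(−9·p − 7 + 2·q + 3·r)    [combine like terms]
= (−210·p^2·r − 210·p·r^2 − 60·p·r − 84·p^2 − 84·p·r − 24·p − 70·p·r^2 − 70·r^3 − 20·r^2 − 168·p·r − 168·r^2 − 48·r − 56·p − 56·r − 16 − 140·p·q·r − 140·q·r^2 − 40·q·r − 56·p·q − 56·q·r − 16·q)·(−9·p − 7 + 2·q + 3·r)    [distributive law]
= (−210·p^2·r − 280·p·r^2 − 312·p·r − 84·p^2 − 80·p − 70·r^3 − 188·r^2 − 104·r − 16 − 140·p·q·r − 140·q·r^2 − 96·q·r − 56·p·q − 16·q)·(−9·p − 7 + 2·q + 3·r)    [combine like terms]
= 1890·p^3·r + 1470·p^2·r − 420·p^2·q·r − 630·p^2·r^2 + 2520·p^2·r^2 + 1960·p·r^2 − 560·p·q·r^2 − 840·p·r^3 + 2808·p^2·r + 2184·p·r − 624·p·q·r − 936·p·r^2 + 756·p^3 + 588·p^2 − 168·p^2·q − 252·p^2·r + 720·p^2 + 560·p − 160·p·q − 240·p·r + 630·p·r^3 + 490·r^3 − 140·q·r^3 − 210·r^4 + 1692·p·r^2 + 1316·r^2 − 376·q·r^2 − 564·r^3 + 936·p·r + 728·r − 208·q·r − 312·r^2 + 144·p + 112 − 32·q − 48·r + 1260·p^2·q·r + 980·p·q·r − 280·p·q^2·r − 420·p·q·r^2 + 1260·p·q·r^2 + 980·q·r^2 − 280·q^2·r^2 − 420·q·r^3 + 864·p·q·r + 672·q·r − 192·q^2·r − 288·q·r^2 + 504·p^2·q + 392·p·q − 112·p·q^2 − 168·p·q·r + 144·p·q + 112·q − 32·q^2 − 48·q·r    [distributive law]
= 1890·p^3·r + 4026·p^2·r + 840·p^2·q·r + 1890·p^2·r^2 + 2716·p·r^2 + 280·p·q·r^2 − 210·p·r^3 + 2880·p·r + 1052·p·q·r + 756·p^3 + 1308·p^2 + 336·p^2·q + 704·p + 376·p·q − 74·r^3 − 560·q·r^3 − 210·r^4 + 1004·r^2 + 316·q·r^2 + 680·r + 416·q·r + 112 + 80·q − 280·p·q^2·r − 280·q^2·r^2 − 192·q^2·r − 112·p·q^2 − 32·q^2    [combine like terms]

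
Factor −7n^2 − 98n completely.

7n(−n − 14)

−7n^2 − 98n
= 7(−n^2 − 14n)    [factor out 7]
= 7n(−n − 14)    [factor out n]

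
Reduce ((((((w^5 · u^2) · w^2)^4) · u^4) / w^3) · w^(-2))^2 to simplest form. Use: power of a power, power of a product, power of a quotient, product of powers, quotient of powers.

u^24w^46

((((((w^5 · u^2) · w^2)^4) · u^4) / w^3) · w^(-2))^2
= ((((((w^5 · u^2) · w^2)^4) · u^4) / w^3)^2) · ((w^(-2))^2)    [power of a product]
= ((((((w^5 · u^2) · w^2)^4) · u^4)^2) / ((w^3)^2)) · ((w^(-2))^2)    [power of a quotient]
= ((((((w^5 · u^2) · w^2)^4)^2) · ((u^4)^2)) / ((w^3)^2)) · ((w^(-2))^2)    [power of a product]
= (((((w^5 · u^2) · w^2)^8) · ((u^4)^2)) / ((w^3)^2)) · ((w^(-2))^2)    [power of a power]
= (((((w^5 · u^2)^8) · ((w^2)^8)) · ((u^4)^2)) / ((w^3)^2)) · ((w^(-2))^2)    [power of a product]
= ((((((w^5)^8) · ((u^2)^8)) · ((w^2)^8)) · ((u^4)^2)) / ((w^3)^2)) · ((w^(-2))^2)    [power of a product]
= ((((w^40 · ((u^2)^8)) · ((w^2)^8)) · ((u^4)^2)) / ((w^3)^2)) · ((w^(-2))^2)    [power of a power]
= ((((w^40 · u^16) · ((w^2)^8)) · ((u^4)^2)) / ((w^3)^2)) · ((w^(-2))^2)    [power of a power]
= ((((w^40 · u^16) · w^16) · ((u^4)^2)) / ((w^3)^2)) · ((w^(-2))^2)    [power of a power]
= ((((w^40 · u^16) · w^16) · u^8) / ((w^3)^2)) · ((w^(-2))^2)    [power of a power]
= ((((w^40 · u^16) · w^16) · u^8) / w^6) · ((w^(-2))^2)    [power of a power]
= ((((w^40 · u^16) · w^16) · u^8) / w^6) · w^(-4)    [power of a power]
= u^24w^46    [quotient of powers; product of powers]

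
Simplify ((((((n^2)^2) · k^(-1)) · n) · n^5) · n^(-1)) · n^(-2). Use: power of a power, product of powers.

((((((n^2)^2) · k^(-1)) · n) · n^5) · n^(-1)) · n^(-2)
= (((((n^4) · k^(-1)) · n) · n^5) · n^(-1)) · n^(-2)    [power of a power]
= k^(-1)n^7    [product of powers]

k^(-1)n^7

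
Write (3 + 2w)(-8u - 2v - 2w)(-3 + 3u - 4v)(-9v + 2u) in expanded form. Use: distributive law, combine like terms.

(3 + 2w)(-8u - 2v - 2w)(-3 + 3u - 4v)(-9v + 2u)
= (-24u - 6v - 6w - 16uw - 4vw - 4w²)(-3 + 3u - 4v)(-9v + 2u)    [distributive law]
= (72u - 72u² + 96uv + 18v - 18uv + 24v² + 18w - 18uw + 24vw + 48uw - 48u²w + 64uvw + 12vw - 12uvw + 16v²w + 12w² - 12uw² + 16vw²)(-9v + 2u)    [distributive law]
= (72u - 72u² + 78uv + 18v + 24v² + 18w + 30uw + 36vw - 48u²w + 52uvw + 16v²w + 12w² - 12uw² + 16vw²)(-9v + 2u)    [combine like terms]
= -648uv + 144u² + 648u²v - 144u³ - 702uv² + 156u²v - 162v² + 36uv - 216v³ + 48uv² - 162vw + 36uw - 270uvw + 60u²w - 324v²w + 72uvw + 432u²vw - 96u³w - 468uv²w + 104u²vw - 144v³w + 32uv²w - 108vw² + 24uw² + 108uvw² - 24u²w² - 144v²w² + 32uvw²    [distributive law]
= -612uv + 144u² + 804u²v - 144u³ - 654uv² - 162v² - 216v³ - 162vw + 36uw - 198uvw + 60u²w - 324v²w + 536u²vw - 96u³w - 436uv²w - 144v³w - 108vw² + 24uw² + 140uvw² - 24u²w² - 144v²w²    [combine like terms]

-612uv + 144u² + 804u²v - 144u³ - 654uv² - 162v² - 216v³ - 162vw + 36uw - 198uvw + 60u²w - 324v²w + 536u²vw - 96u³w - 436uv²w - 144v³w - 108vw² + 24uw² + 140uvw² - 24u²w² - 144v²w²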